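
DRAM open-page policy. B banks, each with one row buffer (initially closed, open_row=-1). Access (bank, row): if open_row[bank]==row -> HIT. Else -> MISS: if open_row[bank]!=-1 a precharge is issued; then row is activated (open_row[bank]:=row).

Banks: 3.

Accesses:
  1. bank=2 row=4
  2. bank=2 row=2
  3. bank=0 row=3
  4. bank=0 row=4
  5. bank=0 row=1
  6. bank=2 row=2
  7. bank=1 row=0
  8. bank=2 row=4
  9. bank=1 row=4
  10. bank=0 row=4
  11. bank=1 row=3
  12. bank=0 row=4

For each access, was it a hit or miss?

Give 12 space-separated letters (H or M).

Answer: M M M M M H M M M M M H

Derivation:
Acc 1: bank2 row4 -> MISS (open row4); precharges=0
Acc 2: bank2 row2 -> MISS (open row2); precharges=1
Acc 3: bank0 row3 -> MISS (open row3); precharges=1
Acc 4: bank0 row4 -> MISS (open row4); precharges=2
Acc 5: bank0 row1 -> MISS (open row1); precharges=3
Acc 6: bank2 row2 -> HIT
Acc 7: bank1 row0 -> MISS (open row0); precharges=3
Acc 8: bank2 row4 -> MISS (open row4); precharges=4
Acc 9: bank1 row4 -> MISS (open row4); precharges=5
Acc 10: bank0 row4 -> MISS (open row4); precharges=6
Acc 11: bank1 row3 -> MISS (open row3); precharges=7
Acc 12: bank0 row4 -> HIT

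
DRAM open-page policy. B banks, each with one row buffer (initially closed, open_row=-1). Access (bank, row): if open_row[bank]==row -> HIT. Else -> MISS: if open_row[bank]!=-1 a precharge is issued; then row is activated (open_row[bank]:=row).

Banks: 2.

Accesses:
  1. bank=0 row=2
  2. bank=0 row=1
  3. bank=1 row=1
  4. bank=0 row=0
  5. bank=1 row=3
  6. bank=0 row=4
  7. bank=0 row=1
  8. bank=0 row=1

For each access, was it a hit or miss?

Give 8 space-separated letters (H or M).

Answer: M M M M M M M H

Derivation:
Acc 1: bank0 row2 -> MISS (open row2); precharges=0
Acc 2: bank0 row1 -> MISS (open row1); precharges=1
Acc 3: bank1 row1 -> MISS (open row1); precharges=1
Acc 4: bank0 row0 -> MISS (open row0); precharges=2
Acc 5: bank1 row3 -> MISS (open row3); precharges=3
Acc 6: bank0 row4 -> MISS (open row4); precharges=4
Acc 7: bank0 row1 -> MISS (open row1); precharges=5
Acc 8: bank0 row1 -> HIT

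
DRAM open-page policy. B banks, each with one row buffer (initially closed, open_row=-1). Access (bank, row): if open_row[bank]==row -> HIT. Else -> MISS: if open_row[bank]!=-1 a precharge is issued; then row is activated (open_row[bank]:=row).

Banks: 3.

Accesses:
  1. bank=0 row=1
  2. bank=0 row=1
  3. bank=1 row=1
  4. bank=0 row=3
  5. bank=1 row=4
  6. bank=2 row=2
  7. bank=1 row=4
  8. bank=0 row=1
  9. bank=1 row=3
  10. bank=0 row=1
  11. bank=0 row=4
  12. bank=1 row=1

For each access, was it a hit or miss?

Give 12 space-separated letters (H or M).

Acc 1: bank0 row1 -> MISS (open row1); precharges=0
Acc 2: bank0 row1 -> HIT
Acc 3: bank1 row1 -> MISS (open row1); precharges=0
Acc 4: bank0 row3 -> MISS (open row3); precharges=1
Acc 5: bank1 row4 -> MISS (open row4); precharges=2
Acc 6: bank2 row2 -> MISS (open row2); precharges=2
Acc 7: bank1 row4 -> HIT
Acc 8: bank0 row1 -> MISS (open row1); precharges=3
Acc 9: bank1 row3 -> MISS (open row3); precharges=4
Acc 10: bank0 row1 -> HIT
Acc 11: bank0 row4 -> MISS (open row4); precharges=5
Acc 12: bank1 row1 -> MISS (open row1); precharges=6

Answer: M H M M M M H M M H M M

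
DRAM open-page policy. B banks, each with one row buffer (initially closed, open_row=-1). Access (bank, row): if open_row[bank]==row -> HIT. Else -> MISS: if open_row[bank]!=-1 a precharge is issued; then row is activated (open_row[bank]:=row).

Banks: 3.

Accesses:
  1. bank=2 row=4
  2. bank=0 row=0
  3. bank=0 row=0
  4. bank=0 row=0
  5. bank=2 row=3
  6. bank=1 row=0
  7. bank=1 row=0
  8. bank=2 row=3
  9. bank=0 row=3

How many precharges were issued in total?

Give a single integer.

Answer: 2

Derivation:
Acc 1: bank2 row4 -> MISS (open row4); precharges=0
Acc 2: bank0 row0 -> MISS (open row0); precharges=0
Acc 3: bank0 row0 -> HIT
Acc 4: bank0 row0 -> HIT
Acc 5: bank2 row3 -> MISS (open row3); precharges=1
Acc 6: bank1 row0 -> MISS (open row0); precharges=1
Acc 7: bank1 row0 -> HIT
Acc 8: bank2 row3 -> HIT
Acc 9: bank0 row3 -> MISS (open row3); precharges=2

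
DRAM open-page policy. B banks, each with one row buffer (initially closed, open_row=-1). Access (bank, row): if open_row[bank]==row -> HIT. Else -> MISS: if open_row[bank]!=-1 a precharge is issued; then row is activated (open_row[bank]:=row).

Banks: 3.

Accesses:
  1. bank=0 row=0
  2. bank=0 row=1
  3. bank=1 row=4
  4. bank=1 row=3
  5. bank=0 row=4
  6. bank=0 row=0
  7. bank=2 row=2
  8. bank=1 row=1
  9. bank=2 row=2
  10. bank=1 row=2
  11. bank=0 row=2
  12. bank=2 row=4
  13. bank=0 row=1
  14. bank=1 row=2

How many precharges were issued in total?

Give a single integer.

Answer: 9

Derivation:
Acc 1: bank0 row0 -> MISS (open row0); precharges=0
Acc 2: bank0 row1 -> MISS (open row1); precharges=1
Acc 3: bank1 row4 -> MISS (open row4); precharges=1
Acc 4: bank1 row3 -> MISS (open row3); precharges=2
Acc 5: bank0 row4 -> MISS (open row4); precharges=3
Acc 6: bank0 row0 -> MISS (open row0); precharges=4
Acc 7: bank2 row2 -> MISS (open row2); precharges=4
Acc 8: bank1 row1 -> MISS (open row1); precharges=5
Acc 9: bank2 row2 -> HIT
Acc 10: bank1 row2 -> MISS (open row2); precharges=6
Acc 11: bank0 row2 -> MISS (open row2); precharges=7
Acc 12: bank2 row4 -> MISS (open row4); precharges=8
Acc 13: bank0 row1 -> MISS (open row1); precharges=9
Acc 14: bank1 row2 -> HIT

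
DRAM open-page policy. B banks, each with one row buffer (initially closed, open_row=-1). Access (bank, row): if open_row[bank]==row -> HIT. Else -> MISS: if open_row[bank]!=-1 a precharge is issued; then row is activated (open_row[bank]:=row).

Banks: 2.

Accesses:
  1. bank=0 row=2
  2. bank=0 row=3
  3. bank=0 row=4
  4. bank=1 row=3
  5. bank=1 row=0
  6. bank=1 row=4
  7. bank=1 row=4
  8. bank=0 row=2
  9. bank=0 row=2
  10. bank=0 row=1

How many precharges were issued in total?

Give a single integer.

Acc 1: bank0 row2 -> MISS (open row2); precharges=0
Acc 2: bank0 row3 -> MISS (open row3); precharges=1
Acc 3: bank0 row4 -> MISS (open row4); precharges=2
Acc 4: bank1 row3 -> MISS (open row3); precharges=2
Acc 5: bank1 row0 -> MISS (open row0); precharges=3
Acc 6: bank1 row4 -> MISS (open row4); precharges=4
Acc 7: bank1 row4 -> HIT
Acc 8: bank0 row2 -> MISS (open row2); precharges=5
Acc 9: bank0 row2 -> HIT
Acc 10: bank0 row1 -> MISS (open row1); precharges=6

Answer: 6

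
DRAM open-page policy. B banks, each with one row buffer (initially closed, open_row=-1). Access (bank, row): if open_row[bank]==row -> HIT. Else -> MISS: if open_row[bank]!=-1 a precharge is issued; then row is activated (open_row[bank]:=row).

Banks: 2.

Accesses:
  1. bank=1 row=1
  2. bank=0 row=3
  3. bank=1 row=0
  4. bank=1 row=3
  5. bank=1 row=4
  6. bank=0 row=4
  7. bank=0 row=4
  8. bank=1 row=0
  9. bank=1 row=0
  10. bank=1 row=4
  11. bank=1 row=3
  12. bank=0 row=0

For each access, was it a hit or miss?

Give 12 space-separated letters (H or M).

Answer: M M M M M M H M H M M M

Derivation:
Acc 1: bank1 row1 -> MISS (open row1); precharges=0
Acc 2: bank0 row3 -> MISS (open row3); precharges=0
Acc 3: bank1 row0 -> MISS (open row0); precharges=1
Acc 4: bank1 row3 -> MISS (open row3); precharges=2
Acc 5: bank1 row4 -> MISS (open row4); precharges=3
Acc 6: bank0 row4 -> MISS (open row4); precharges=4
Acc 7: bank0 row4 -> HIT
Acc 8: bank1 row0 -> MISS (open row0); precharges=5
Acc 9: bank1 row0 -> HIT
Acc 10: bank1 row4 -> MISS (open row4); precharges=6
Acc 11: bank1 row3 -> MISS (open row3); precharges=7
Acc 12: bank0 row0 -> MISS (open row0); precharges=8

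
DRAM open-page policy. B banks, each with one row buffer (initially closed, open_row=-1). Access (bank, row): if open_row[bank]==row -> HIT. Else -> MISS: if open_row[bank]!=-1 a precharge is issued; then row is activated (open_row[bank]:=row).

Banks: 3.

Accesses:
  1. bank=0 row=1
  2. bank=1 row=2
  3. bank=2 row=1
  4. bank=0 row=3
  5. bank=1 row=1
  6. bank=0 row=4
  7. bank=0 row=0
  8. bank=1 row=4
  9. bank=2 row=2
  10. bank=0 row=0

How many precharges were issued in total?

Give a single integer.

Answer: 6

Derivation:
Acc 1: bank0 row1 -> MISS (open row1); precharges=0
Acc 2: bank1 row2 -> MISS (open row2); precharges=0
Acc 3: bank2 row1 -> MISS (open row1); precharges=0
Acc 4: bank0 row3 -> MISS (open row3); precharges=1
Acc 5: bank1 row1 -> MISS (open row1); precharges=2
Acc 6: bank0 row4 -> MISS (open row4); precharges=3
Acc 7: bank0 row0 -> MISS (open row0); precharges=4
Acc 8: bank1 row4 -> MISS (open row4); precharges=5
Acc 9: bank2 row2 -> MISS (open row2); precharges=6
Acc 10: bank0 row0 -> HIT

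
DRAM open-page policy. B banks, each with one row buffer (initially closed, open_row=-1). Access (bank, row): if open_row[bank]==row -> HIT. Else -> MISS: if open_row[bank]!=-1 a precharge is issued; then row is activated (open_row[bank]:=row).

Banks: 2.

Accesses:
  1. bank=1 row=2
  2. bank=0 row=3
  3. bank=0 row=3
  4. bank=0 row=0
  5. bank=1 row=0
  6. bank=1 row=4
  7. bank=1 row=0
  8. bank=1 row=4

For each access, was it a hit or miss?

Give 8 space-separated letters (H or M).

Answer: M M H M M M M M

Derivation:
Acc 1: bank1 row2 -> MISS (open row2); precharges=0
Acc 2: bank0 row3 -> MISS (open row3); precharges=0
Acc 3: bank0 row3 -> HIT
Acc 4: bank0 row0 -> MISS (open row0); precharges=1
Acc 5: bank1 row0 -> MISS (open row0); precharges=2
Acc 6: bank1 row4 -> MISS (open row4); precharges=3
Acc 7: bank1 row0 -> MISS (open row0); precharges=4
Acc 8: bank1 row4 -> MISS (open row4); precharges=5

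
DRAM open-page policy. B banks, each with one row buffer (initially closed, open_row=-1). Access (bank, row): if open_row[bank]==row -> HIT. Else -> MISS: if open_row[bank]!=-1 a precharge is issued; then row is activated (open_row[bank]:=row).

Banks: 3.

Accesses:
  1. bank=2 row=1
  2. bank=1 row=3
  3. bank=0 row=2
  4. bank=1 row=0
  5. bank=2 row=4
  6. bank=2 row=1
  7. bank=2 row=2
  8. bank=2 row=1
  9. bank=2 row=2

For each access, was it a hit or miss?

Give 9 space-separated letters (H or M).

Acc 1: bank2 row1 -> MISS (open row1); precharges=0
Acc 2: bank1 row3 -> MISS (open row3); precharges=0
Acc 3: bank0 row2 -> MISS (open row2); precharges=0
Acc 4: bank1 row0 -> MISS (open row0); precharges=1
Acc 5: bank2 row4 -> MISS (open row4); precharges=2
Acc 6: bank2 row1 -> MISS (open row1); precharges=3
Acc 7: bank2 row2 -> MISS (open row2); precharges=4
Acc 8: bank2 row1 -> MISS (open row1); precharges=5
Acc 9: bank2 row2 -> MISS (open row2); precharges=6

Answer: M M M M M M M M M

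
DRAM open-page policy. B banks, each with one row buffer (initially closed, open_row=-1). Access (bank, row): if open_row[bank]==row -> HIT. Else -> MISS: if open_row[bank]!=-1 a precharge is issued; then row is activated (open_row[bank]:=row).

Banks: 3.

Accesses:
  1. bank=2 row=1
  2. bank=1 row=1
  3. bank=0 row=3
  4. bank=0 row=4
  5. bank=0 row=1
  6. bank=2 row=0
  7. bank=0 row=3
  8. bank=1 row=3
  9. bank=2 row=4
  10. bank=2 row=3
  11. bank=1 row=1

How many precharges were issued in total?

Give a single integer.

Acc 1: bank2 row1 -> MISS (open row1); precharges=0
Acc 2: bank1 row1 -> MISS (open row1); precharges=0
Acc 3: bank0 row3 -> MISS (open row3); precharges=0
Acc 4: bank0 row4 -> MISS (open row4); precharges=1
Acc 5: bank0 row1 -> MISS (open row1); precharges=2
Acc 6: bank2 row0 -> MISS (open row0); precharges=3
Acc 7: bank0 row3 -> MISS (open row3); precharges=4
Acc 8: bank1 row3 -> MISS (open row3); precharges=5
Acc 9: bank2 row4 -> MISS (open row4); precharges=6
Acc 10: bank2 row3 -> MISS (open row3); precharges=7
Acc 11: bank1 row1 -> MISS (open row1); precharges=8

Answer: 8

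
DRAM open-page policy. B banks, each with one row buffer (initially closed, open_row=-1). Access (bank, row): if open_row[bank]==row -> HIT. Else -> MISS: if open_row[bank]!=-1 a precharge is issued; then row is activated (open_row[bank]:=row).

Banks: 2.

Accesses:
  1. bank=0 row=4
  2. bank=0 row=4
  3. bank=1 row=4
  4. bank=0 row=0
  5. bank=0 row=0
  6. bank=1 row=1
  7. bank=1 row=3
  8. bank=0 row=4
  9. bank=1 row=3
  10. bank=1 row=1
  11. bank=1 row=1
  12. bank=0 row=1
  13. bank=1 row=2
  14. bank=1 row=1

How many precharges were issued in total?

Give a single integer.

Acc 1: bank0 row4 -> MISS (open row4); precharges=0
Acc 2: bank0 row4 -> HIT
Acc 3: bank1 row4 -> MISS (open row4); precharges=0
Acc 4: bank0 row0 -> MISS (open row0); precharges=1
Acc 5: bank0 row0 -> HIT
Acc 6: bank1 row1 -> MISS (open row1); precharges=2
Acc 7: bank1 row3 -> MISS (open row3); precharges=3
Acc 8: bank0 row4 -> MISS (open row4); precharges=4
Acc 9: bank1 row3 -> HIT
Acc 10: bank1 row1 -> MISS (open row1); precharges=5
Acc 11: bank1 row1 -> HIT
Acc 12: bank0 row1 -> MISS (open row1); precharges=6
Acc 13: bank1 row2 -> MISS (open row2); precharges=7
Acc 14: bank1 row1 -> MISS (open row1); precharges=8

Answer: 8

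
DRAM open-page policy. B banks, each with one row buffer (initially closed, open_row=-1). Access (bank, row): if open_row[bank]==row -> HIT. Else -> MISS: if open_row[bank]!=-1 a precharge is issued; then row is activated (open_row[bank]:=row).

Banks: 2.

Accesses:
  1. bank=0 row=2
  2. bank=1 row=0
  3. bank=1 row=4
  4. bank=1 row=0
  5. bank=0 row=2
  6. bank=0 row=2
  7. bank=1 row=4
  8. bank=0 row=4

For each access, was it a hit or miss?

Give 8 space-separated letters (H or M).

Answer: M M M M H H M M

Derivation:
Acc 1: bank0 row2 -> MISS (open row2); precharges=0
Acc 2: bank1 row0 -> MISS (open row0); precharges=0
Acc 3: bank1 row4 -> MISS (open row4); precharges=1
Acc 4: bank1 row0 -> MISS (open row0); precharges=2
Acc 5: bank0 row2 -> HIT
Acc 6: bank0 row2 -> HIT
Acc 7: bank1 row4 -> MISS (open row4); precharges=3
Acc 8: bank0 row4 -> MISS (open row4); precharges=4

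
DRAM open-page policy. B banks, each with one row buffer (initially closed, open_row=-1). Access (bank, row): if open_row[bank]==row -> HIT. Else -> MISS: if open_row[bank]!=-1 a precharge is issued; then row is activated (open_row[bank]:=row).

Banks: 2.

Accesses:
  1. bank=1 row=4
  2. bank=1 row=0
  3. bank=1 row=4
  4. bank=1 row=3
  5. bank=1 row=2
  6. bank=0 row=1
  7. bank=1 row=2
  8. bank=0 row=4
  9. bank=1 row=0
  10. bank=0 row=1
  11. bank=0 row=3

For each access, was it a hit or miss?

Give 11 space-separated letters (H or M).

Acc 1: bank1 row4 -> MISS (open row4); precharges=0
Acc 2: bank1 row0 -> MISS (open row0); precharges=1
Acc 3: bank1 row4 -> MISS (open row4); precharges=2
Acc 4: bank1 row3 -> MISS (open row3); precharges=3
Acc 5: bank1 row2 -> MISS (open row2); precharges=4
Acc 6: bank0 row1 -> MISS (open row1); precharges=4
Acc 7: bank1 row2 -> HIT
Acc 8: bank0 row4 -> MISS (open row4); precharges=5
Acc 9: bank1 row0 -> MISS (open row0); precharges=6
Acc 10: bank0 row1 -> MISS (open row1); precharges=7
Acc 11: bank0 row3 -> MISS (open row3); precharges=8

Answer: M M M M M M H M M M M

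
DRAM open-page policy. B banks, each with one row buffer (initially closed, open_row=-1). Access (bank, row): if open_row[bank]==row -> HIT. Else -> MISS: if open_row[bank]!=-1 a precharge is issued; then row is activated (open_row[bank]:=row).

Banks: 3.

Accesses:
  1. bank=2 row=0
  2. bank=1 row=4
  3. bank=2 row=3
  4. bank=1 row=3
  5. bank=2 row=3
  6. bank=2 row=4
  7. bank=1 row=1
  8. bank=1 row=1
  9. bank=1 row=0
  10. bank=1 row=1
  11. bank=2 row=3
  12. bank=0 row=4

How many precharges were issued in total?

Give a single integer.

Answer: 7

Derivation:
Acc 1: bank2 row0 -> MISS (open row0); precharges=0
Acc 2: bank1 row4 -> MISS (open row4); precharges=0
Acc 3: bank2 row3 -> MISS (open row3); precharges=1
Acc 4: bank1 row3 -> MISS (open row3); precharges=2
Acc 5: bank2 row3 -> HIT
Acc 6: bank2 row4 -> MISS (open row4); precharges=3
Acc 7: bank1 row1 -> MISS (open row1); precharges=4
Acc 8: bank1 row1 -> HIT
Acc 9: bank1 row0 -> MISS (open row0); precharges=5
Acc 10: bank1 row1 -> MISS (open row1); precharges=6
Acc 11: bank2 row3 -> MISS (open row3); precharges=7
Acc 12: bank0 row4 -> MISS (open row4); precharges=7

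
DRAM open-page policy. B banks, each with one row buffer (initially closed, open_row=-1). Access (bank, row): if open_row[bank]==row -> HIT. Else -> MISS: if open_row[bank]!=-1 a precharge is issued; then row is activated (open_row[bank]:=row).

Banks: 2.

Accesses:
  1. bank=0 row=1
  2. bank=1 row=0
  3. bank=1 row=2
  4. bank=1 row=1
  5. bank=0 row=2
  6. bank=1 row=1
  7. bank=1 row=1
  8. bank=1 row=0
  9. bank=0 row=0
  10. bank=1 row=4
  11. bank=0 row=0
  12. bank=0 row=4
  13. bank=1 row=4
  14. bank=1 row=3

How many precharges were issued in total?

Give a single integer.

Answer: 8

Derivation:
Acc 1: bank0 row1 -> MISS (open row1); precharges=0
Acc 2: bank1 row0 -> MISS (open row0); precharges=0
Acc 3: bank1 row2 -> MISS (open row2); precharges=1
Acc 4: bank1 row1 -> MISS (open row1); precharges=2
Acc 5: bank0 row2 -> MISS (open row2); precharges=3
Acc 6: bank1 row1 -> HIT
Acc 7: bank1 row1 -> HIT
Acc 8: bank1 row0 -> MISS (open row0); precharges=4
Acc 9: bank0 row0 -> MISS (open row0); precharges=5
Acc 10: bank1 row4 -> MISS (open row4); precharges=6
Acc 11: bank0 row0 -> HIT
Acc 12: bank0 row4 -> MISS (open row4); precharges=7
Acc 13: bank1 row4 -> HIT
Acc 14: bank1 row3 -> MISS (open row3); precharges=8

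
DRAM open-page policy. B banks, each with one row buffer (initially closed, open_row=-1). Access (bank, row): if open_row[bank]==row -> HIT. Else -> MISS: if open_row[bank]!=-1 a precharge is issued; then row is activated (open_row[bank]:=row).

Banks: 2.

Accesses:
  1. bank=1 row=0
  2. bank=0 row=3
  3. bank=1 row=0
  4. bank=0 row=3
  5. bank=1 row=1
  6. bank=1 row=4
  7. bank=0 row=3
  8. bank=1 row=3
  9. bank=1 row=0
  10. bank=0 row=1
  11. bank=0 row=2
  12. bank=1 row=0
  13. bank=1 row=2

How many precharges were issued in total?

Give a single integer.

Acc 1: bank1 row0 -> MISS (open row0); precharges=0
Acc 2: bank0 row3 -> MISS (open row3); precharges=0
Acc 3: bank1 row0 -> HIT
Acc 4: bank0 row3 -> HIT
Acc 5: bank1 row1 -> MISS (open row1); precharges=1
Acc 6: bank1 row4 -> MISS (open row4); precharges=2
Acc 7: bank0 row3 -> HIT
Acc 8: bank1 row3 -> MISS (open row3); precharges=3
Acc 9: bank1 row0 -> MISS (open row0); precharges=4
Acc 10: bank0 row1 -> MISS (open row1); precharges=5
Acc 11: bank0 row2 -> MISS (open row2); precharges=6
Acc 12: bank1 row0 -> HIT
Acc 13: bank1 row2 -> MISS (open row2); precharges=7

Answer: 7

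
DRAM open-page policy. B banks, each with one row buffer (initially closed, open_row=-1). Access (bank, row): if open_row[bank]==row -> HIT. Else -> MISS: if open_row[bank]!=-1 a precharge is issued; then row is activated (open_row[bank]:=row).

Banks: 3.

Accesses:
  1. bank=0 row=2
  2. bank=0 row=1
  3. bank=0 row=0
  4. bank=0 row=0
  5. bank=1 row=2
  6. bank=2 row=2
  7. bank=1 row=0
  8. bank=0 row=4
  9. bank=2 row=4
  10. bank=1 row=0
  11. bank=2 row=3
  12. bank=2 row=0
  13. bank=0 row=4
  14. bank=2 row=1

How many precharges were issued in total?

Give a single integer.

Acc 1: bank0 row2 -> MISS (open row2); precharges=0
Acc 2: bank0 row1 -> MISS (open row1); precharges=1
Acc 3: bank0 row0 -> MISS (open row0); precharges=2
Acc 4: bank0 row0 -> HIT
Acc 5: bank1 row2 -> MISS (open row2); precharges=2
Acc 6: bank2 row2 -> MISS (open row2); precharges=2
Acc 7: bank1 row0 -> MISS (open row0); precharges=3
Acc 8: bank0 row4 -> MISS (open row4); precharges=4
Acc 9: bank2 row4 -> MISS (open row4); precharges=5
Acc 10: bank1 row0 -> HIT
Acc 11: bank2 row3 -> MISS (open row3); precharges=6
Acc 12: bank2 row0 -> MISS (open row0); precharges=7
Acc 13: bank0 row4 -> HIT
Acc 14: bank2 row1 -> MISS (open row1); precharges=8

Answer: 8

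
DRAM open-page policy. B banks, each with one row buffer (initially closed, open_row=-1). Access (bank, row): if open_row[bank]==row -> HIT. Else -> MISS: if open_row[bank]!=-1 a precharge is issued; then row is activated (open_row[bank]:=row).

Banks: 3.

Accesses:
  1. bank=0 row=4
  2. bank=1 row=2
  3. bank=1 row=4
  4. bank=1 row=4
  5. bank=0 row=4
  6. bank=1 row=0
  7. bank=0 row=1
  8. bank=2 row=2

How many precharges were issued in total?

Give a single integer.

Answer: 3

Derivation:
Acc 1: bank0 row4 -> MISS (open row4); precharges=0
Acc 2: bank1 row2 -> MISS (open row2); precharges=0
Acc 3: bank1 row4 -> MISS (open row4); precharges=1
Acc 4: bank1 row4 -> HIT
Acc 5: bank0 row4 -> HIT
Acc 6: bank1 row0 -> MISS (open row0); precharges=2
Acc 7: bank0 row1 -> MISS (open row1); precharges=3
Acc 8: bank2 row2 -> MISS (open row2); precharges=3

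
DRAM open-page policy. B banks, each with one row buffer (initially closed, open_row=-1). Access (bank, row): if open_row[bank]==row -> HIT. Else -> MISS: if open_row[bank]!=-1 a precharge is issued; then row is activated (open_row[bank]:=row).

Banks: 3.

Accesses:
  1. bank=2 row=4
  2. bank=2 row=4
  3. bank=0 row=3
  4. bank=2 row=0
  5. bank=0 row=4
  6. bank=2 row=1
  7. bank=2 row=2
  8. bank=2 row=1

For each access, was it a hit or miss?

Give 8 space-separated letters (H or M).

Answer: M H M M M M M M

Derivation:
Acc 1: bank2 row4 -> MISS (open row4); precharges=0
Acc 2: bank2 row4 -> HIT
Acc 3: bank0 row3 -> MISS (open row3); precharges=0
Acc 4: bank2 row0 -> MISS (open row0); precharges=1
Acc 5: bank0 row4 -> MISS (open row4); precharges=2
Acc 6: bank2 row1 -> MISS (open row1); precharges=3
Acc 7: bank2 row2 -> MISS (open row2); precharges=4
Acc 8: bank2 row1 -> MISS (open row1); precharges=5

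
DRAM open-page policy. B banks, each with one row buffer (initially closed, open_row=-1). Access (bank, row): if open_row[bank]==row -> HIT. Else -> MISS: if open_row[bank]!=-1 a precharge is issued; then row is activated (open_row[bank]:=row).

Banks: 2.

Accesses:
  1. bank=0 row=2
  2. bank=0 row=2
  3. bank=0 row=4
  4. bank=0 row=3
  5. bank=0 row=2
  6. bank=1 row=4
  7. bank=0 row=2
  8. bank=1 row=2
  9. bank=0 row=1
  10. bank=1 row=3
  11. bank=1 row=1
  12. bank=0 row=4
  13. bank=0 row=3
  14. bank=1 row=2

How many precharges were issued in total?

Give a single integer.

Answer: 10

Derivation:
Acc 1: bank0 row2 -> MISS (open row2); precharges=0
Acc 2: bank0 row2 -> HIT
Acc 3: bank0 row4 -> MISS (open row4); precharges=1
Acc 4: bank0 row3 -> MISS (open row3); precharges=2
Acc 5: bank0 row2 -> MISS (open row2); precharges=3
Acc 6: bank1 row4 -> MISS (open row4); precharges=3
Acc 7: bank0 row2 -> HIT
Acc 8: bank1 row2 -> MISS (open row2); precharges=4
Acc 9: bank0 row1 -> MISS (open row1); precharges=5
Acc 10: bank1 row3 -> MISS (open row3); precharges=6
Acc 11: bank1 row1 -> MISS (open row1); precharges=7
Acc 12: bank0 row4 -> MISS (open row4); precharges=8
Acc 13: bank0 row3 -> MISS (open row3); precharges=9
Acc 14: bank1 row2 -> MISS (open row2); precharges=10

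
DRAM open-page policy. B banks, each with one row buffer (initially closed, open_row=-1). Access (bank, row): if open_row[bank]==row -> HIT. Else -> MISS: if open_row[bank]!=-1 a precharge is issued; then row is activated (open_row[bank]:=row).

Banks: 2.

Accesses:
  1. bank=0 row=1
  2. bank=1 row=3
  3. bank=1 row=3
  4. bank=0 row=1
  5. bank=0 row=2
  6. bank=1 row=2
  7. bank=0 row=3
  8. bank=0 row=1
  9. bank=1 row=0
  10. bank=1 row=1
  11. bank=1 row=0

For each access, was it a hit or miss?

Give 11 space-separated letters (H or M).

Acc 1: bank0 row1 -> MISS (open row1); precharges=0
Acc 2: bank1 row3 -> MISS (open row3); precharges=0
Acc 3: bank1 row3 -> HIT
Acc 4: bank0 row1 -> HIT
Acc 5: bank0 row2 -> MISS (open row2); precharges=1
Acc 6: bank1 row2 -> MISS (open row2); precharges=2
Acc 7: bank0 row3 -> MISS (open row3); precharges=3
Acc 8: bank0 row1 -> MISS (open row1); precharges=4
Acc 9: bank1 row0 -> MISS (open row0); precharges=5
Acc 10: bank1 row1 -> MISS (open row1); precharges=6
Acc 11: bank1 row0 -> MISS (open row0); precharges=7

Answer: M M H H M M M M M M M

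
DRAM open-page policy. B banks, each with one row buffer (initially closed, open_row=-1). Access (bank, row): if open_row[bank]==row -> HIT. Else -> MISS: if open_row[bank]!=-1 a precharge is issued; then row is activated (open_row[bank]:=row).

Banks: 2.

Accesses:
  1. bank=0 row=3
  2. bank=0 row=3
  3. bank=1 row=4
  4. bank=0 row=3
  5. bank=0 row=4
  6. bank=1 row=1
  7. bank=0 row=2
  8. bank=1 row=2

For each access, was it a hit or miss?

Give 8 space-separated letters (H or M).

Acc 1: bank0 row3 -> MISS (open row3); precharges=0
Acc 2: bank0 row3 -> HIT
Acc 3: bank1 row4 -> MISS (open row4); precharges=0
Acc 4: bank0 row3 -> HIT
Acc 5: bank0 row4 -> MISS (open row4); precharges=1
Acc 6: bank1 row1 -> MISS (open row1); precharges=2
Acc 7: bank0 row2 -> MISS (open row2); precharges=3
Acc 8: bank1 row2 -> MISS (open row2); precharges=4

Answer: M H M H M M M M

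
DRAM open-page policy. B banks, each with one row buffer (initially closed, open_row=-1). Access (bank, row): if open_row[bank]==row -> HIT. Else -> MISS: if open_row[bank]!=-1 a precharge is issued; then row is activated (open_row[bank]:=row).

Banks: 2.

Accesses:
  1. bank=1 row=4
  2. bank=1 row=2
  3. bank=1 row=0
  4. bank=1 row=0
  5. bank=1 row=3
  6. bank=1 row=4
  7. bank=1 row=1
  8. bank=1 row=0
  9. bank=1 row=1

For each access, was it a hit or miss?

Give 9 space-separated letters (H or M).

Acc 1: bank1 row4 -> MISS (open row4); precharges=0
Acc 2: bank1 row2 -> MISS (open row2); precharges=1
Acc 3: bank1 row0 -> MISS (open row0); precharges=2
Acc 4: bank1 row0 -> HIT
Acc 5: bank1 row3 -> MISS (open row3); precharges=3
Acc 6: bank1 row4 -> MISS (open row4); precharges=4
Acc 7: bank1 row1 -> MISS (open row1); precharges=5
Acc 8: bank1 row0 -> MISS (open row0); precharges=6
Acc 9: bank1 row1 -> MISS (open row1); precharges=7

Answer: M M M H M M M M M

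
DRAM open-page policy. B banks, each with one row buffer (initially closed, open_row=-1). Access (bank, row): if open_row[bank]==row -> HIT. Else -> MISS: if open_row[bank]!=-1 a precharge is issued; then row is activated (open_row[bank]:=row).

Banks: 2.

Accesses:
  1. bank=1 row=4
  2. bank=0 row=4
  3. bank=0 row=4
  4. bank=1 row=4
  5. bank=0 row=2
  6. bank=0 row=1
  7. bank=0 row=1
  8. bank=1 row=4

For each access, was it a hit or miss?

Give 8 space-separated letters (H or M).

Acc 1: bank1 row4 -> MISS (open row4); precharges=0
Acc 2: bank0 row4 -> MISS (open row4); precharges=0
Acc 3: bank0 row4 -> HIT
Acc 4: bank1 row4 -> HIT
Acc 5: bank0 row2 -> MISS (open row2); precharges=1
Acc 6: bank0 row1 -> MISS (open row1); precharges=2
Acc 7: bank0 row1 -> HIT
Acc 8: bank1 row4 -> HIT

Answer: M M H H M M H H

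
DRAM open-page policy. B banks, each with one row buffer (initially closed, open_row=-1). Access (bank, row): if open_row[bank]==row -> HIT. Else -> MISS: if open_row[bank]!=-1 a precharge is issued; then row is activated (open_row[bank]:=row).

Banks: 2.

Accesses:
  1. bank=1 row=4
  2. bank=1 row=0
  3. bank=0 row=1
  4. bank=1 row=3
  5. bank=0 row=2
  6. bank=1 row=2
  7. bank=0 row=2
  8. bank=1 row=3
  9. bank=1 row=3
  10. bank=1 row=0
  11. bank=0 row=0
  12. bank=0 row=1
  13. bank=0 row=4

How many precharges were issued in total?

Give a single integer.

Acc 1: bank1 row4 -> MISS (open row4); precharges=0
Acc 2: bank1 row0 -> MISS (open row0); precharges=1
Acc 3: bank0 row1 -> MISS (open row1); precharges=1
Acc 4: bank1 row3 -> MISS (open row3); precharges=2
Acc 5: bank0 row2 -> MISS (open row2); precharges=3
Acc 6: bank1 row2 -> MISS (open row2); precharges=4
Acc 7: bank0 row2 -> HIT
Acc 8: bank1 row3 -> MISS (open row3); precharges=5
Acc 9: bank1 row3 -> HIT
Acc 10: bank1 row0 -> MISS (open row0); precharges=6
Acc 11: bank0 row0 -> MISS (open row0); precharges=7
Acc 12: bank0 row1 -> MISS (open row1); precharges=8
Acc 13: bank0 row4 -> MISS (open row4); precharges=9

Answer: 9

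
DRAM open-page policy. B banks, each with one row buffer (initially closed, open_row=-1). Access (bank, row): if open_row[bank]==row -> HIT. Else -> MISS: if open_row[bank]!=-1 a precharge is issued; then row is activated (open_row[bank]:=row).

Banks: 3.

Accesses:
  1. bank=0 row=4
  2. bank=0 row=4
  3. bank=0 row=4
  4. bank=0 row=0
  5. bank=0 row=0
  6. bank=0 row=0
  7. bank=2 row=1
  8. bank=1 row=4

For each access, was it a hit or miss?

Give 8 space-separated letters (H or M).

Answer: M H H M H H M M

Derivation:
Acc 1: bank0 row4 -> MISS (open row4); precharges=0
Acc 2: bank0 row4 -> HIT
Acc 3: bank0 row4 -> HIT
Acc 4: bank0 row0 -> MISS (open row0); precharges=1
Acc 5: bank0 row0 -> HIT
Acc 6: bank0 row0 -> HIT
Acc 7: bank2 row1 -> MISS (open row1); precharges=1
Acc 8: bank1 row4 -> MISS (open row4); precharges=1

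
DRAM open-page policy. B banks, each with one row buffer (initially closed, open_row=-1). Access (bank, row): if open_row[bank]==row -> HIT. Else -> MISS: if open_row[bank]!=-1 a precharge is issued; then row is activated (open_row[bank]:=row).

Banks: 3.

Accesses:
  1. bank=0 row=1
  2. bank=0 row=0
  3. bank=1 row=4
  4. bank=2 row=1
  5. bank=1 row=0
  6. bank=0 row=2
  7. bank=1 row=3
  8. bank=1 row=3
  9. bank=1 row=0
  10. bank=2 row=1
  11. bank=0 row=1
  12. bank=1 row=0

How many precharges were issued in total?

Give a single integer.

Answer: 6

Derivation:
Acc 1: bank0 row1 -> MISS (open row1); precharges=0
Acc 2: bank0 row0 -> MISS (open row0); precharges=1
Acc 3: bank1 row4 -> MISS (open row4); precharges=1
Acc 4: bank2 row1 -> MISS (open row1); precharges=1
Acc 5: bank1 row0 -> MISS (open row0); precharges=2
Acc 6: bank0 row2 -> MISS (open row2); precharges=3
Acc 7: bank1 row3 -> MISS (open row3); precharges=4
Acc 8: bank1 row3 -> HIT
Acc 9: bank1 row0 -> MISS (open row0); precharges=5
Acc 10: bank2 row1 -> HIT
Acc 11: bank0 row1 -> MISS (open row1); precharges=6
Acc 12: bank1 row0 -> HIT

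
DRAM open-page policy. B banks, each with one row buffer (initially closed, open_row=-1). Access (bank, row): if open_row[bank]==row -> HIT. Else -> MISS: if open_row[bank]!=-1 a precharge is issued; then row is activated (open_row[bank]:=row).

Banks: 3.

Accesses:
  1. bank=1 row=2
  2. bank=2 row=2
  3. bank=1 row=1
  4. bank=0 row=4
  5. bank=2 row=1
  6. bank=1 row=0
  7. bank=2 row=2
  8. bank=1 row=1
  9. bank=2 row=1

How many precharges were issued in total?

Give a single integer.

Acc 1: bank1 row2 -> MISS (open row2); precharges=0
Acc 2: bank2 row2 -> MISS (open row2); precharges=0
Acc 3: bank1 row1 -> MISS (open row1); precharges=1
Acc 4: bank0 row4 -> MISS (open row4); precharges=1
Acc 5: bank2 row1 -> MISS (open row1); precharges=2
Acc 6: bank1 row0 -> MISS (open row0); precharges=3
Acc 7: bank2 row2 -> MISS (open row2); precharges=4
Acc 8: bank1 row1 -> MISS (open row1); precharges=5
Acc 9: bank2 row1 -> MISS (open row1); precharges=6

Answer: 6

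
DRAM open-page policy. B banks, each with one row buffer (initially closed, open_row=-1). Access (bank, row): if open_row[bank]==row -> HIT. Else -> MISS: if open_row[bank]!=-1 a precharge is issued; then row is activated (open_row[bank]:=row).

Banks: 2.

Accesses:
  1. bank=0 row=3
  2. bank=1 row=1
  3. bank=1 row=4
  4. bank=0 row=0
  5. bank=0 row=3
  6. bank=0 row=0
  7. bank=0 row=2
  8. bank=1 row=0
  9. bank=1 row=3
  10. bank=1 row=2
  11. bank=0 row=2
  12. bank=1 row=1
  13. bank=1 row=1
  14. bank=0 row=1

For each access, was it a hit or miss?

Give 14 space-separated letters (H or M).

Acc 1: bank0 row3 -> MISS (open row3); precharges=0
Acc 2: bank1 row1 -> MISS (open row1); precharges=0
Acc 3: bank1 row4 -> MISS (open row4); precharges=1
Acc 4: bank0 row0 -> MISS (open row0); precharges=2
Acc 5: bank0 row3 -> MISS (open row3); precharges=3
Acc 6: bank0 row0 -> MISS (open row0); precharges=4
Acc 7: bank0 row2 -> MISS (open row2); precharges=5
Acc 8: bank1 row0 -> MISS (open row0); precharges=6
Acc 9: bank1 row3 -> MISS (open row3); precharges=7
Acc 10: bank1 row2 -> MISS (open row2); precharges=8
Acc 11: bank0 row2 -> HIT
Acc 12: bank1 row1 -> MISS (open row1); precharges=9
Acc 13: bank1 row1 -> HIT
Acc 14: bank0 row1 -> MISS (open row1); precharges=10

Answer: M M M M M M M M M M H M H M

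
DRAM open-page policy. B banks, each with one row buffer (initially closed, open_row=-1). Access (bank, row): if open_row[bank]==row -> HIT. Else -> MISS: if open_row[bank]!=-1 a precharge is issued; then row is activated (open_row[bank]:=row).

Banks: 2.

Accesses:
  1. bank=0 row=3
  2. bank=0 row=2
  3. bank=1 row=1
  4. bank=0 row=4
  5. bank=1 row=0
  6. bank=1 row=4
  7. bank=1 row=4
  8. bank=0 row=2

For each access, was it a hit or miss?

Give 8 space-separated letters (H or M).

Answer: M M M M M M H M

Derivation:
Acc 1: bank0 row3 -> MISS (open row3); precharges=0
Acc 2: bank0 row2 -> MISS (open row2); precharges=1
Acc 3: bank1 row1 -> MISS (open row1); precharges=1
Acc 4: bank0 row4 -> MISS (open row4); precharges=2
Acc 5: bank1 row0 -> MISS (open row0); precharges=3
Acc 6: bank1 row4 -> MISS (open row4); precharges=4
Acc 7: bank1 row4 -> HIT
Acc 8: bank0 row2 -> MISS (open row2); precharges=5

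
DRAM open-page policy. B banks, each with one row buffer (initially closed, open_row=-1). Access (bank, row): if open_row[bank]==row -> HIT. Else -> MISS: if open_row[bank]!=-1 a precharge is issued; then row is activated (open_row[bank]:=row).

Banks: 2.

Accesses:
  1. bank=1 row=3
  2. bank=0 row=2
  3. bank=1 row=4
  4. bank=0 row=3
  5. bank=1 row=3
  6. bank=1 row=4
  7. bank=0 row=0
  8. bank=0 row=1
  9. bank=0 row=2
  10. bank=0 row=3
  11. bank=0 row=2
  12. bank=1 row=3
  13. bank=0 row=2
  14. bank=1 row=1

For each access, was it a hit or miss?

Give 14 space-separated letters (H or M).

Answer: M M M M M M M M M M M M H M

Derivation:
Acc 1: bank1 row3 -> MISS (open row3); precharges=0
Acc 2: bank0 row2 -> MISS (open row2); precharges=0
Acc 3: bank1 row4 -> MISS (open row4); precharges=1
Acc 4: bank0 row3 -> MISS (open row3); precharges=2
Acc 5: bank1 row3 -> MISS (open row3); precharges=3
Acc 6: bank1 row4 -> MISS (open row4); precharges=4
Acc 7: bank0 row0 -> MISS (open row0); precharges=5
Acc 8: bank0 row1 -> MISS (open row1); precharges=6
Acc 9: bank0 row2 -> MISS (open row2); precharges=7
Acc 10: bank0 row3 -> MISS (open row3); precharges=8
Acc 11: bank0 row2 -> MISS (open row2); precharges=9
Acc 12: bank1 row3 -> MISS (open row3); precharges=10
Acc 13: bank0 row2 -> HIT
Acc 14: bank1 row1 -> MISS (open row1); precharges=11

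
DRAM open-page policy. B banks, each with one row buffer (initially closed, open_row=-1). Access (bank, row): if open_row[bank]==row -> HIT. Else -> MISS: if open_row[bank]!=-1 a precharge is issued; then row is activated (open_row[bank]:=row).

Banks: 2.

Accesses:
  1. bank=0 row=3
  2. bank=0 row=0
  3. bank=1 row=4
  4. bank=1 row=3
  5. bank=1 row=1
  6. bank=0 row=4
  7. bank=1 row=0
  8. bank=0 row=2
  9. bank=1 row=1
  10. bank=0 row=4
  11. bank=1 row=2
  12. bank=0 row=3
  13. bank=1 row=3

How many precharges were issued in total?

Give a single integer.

Acc 1: bank0 row3 -> MISS (open row3); precharges=0
Acc 2: bank0 row0 -> MISS (open row0); precharges=1
Acc 3: bank1 row4 -> MISS (open row4); precharges=1
Acc 4: bank1 row3 -> MISS (open row3); precharges=2
Acc 5: bank1 row1 -> MISS (open row1); precharges=3
Acc 6: bank0 row4 -> MISS (open row4); precharges=4
Acc 7: bank1 row0 -> MISS (open row0); precharges=5
Acc 8: bank0 row2 -> MISS (open row2); precharges=6
Acc 9: bank1 row1 -> MISS (open row1); precharges=7
Acc 10: bank0 row4 -> MISS (open row4); precharges=8
Acc 11: bank1 row2 -> MISS (open row2); precharges=9
Acc 12: bank0 row3 -> MISS (open row3); precharges=10
Acc 13: bank1 row3 -> MISS (open row3); precharges=11

Answer: 11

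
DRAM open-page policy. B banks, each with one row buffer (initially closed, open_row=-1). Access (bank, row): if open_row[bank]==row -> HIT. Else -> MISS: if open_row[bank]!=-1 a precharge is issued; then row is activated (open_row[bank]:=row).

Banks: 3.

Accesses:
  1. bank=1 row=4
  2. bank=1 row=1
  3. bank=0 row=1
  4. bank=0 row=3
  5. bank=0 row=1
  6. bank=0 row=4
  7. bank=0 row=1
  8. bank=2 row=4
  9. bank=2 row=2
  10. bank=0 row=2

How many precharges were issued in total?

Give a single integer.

Acc 1: bank1 row4 -> MISS (open row4); precharges=0
Acc 2: bank1 row1 -> MISS (open row1); precharges=1
Acc 3: bank0 row1 -> MISS (open row1); precharges=1
Acc 4: bank0 row3 -> MISS (open row3); precharges=2
Acc 5: bank0 row1 -> MISS (open row1); precharges=3
Acc 6: bank0 row4 -> MISS (open row4); precharges=4
Acc 7: bank0 row1 -> MISS (open row1); precharges=5
Acc 8: bank2 row4 -> MISS (open row4); precharges=5
Acc 9: bank2 row2 -> MISS (open row2); precharges=6
Acc 10: bank0 row2 -> MISS (open row2); precharges=7

Answer: 7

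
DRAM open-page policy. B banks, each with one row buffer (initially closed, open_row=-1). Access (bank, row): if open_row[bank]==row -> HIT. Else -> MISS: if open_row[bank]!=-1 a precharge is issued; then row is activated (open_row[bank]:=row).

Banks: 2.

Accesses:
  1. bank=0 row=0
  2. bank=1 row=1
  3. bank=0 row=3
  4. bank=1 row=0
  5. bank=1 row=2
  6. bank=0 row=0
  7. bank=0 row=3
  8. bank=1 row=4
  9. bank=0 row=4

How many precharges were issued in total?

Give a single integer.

Answer: 7

Derivation:
Acc 1: bank0 row0 -> MISS (open row0); precharges=0
Acc 2: bank1 row1 -> MISS (open row1); precharges=0
Acc 3: bank0 row3 -> MISS (open row3); precharges=1
Acc 4: bank1 row0 -> MISS (open row0); precharges=2
Acc 5: bank1 row2 -> MISS (open row2); precharges=3
Acc 6: bank0 row0 -> MISS (open row0); precharges=4
Acc 7: bank0 row3 -> MISS (open row3); precharges=5
Acc 8: bank1 row4 -> MISS (open row4); precharges=6
Acc 9: bank0 row4 -> MISS (open row4); precharges=7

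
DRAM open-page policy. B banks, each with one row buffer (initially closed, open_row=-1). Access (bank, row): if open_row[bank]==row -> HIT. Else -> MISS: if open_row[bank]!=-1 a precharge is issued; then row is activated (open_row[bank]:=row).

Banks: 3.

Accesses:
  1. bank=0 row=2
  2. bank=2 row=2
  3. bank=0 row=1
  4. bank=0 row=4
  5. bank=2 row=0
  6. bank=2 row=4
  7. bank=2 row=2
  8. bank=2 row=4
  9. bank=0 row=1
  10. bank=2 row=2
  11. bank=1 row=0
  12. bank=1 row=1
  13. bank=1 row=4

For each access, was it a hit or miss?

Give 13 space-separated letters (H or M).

Acc 1: bank0 row2 -> MISS (open row2); precharges=0
Acc 2: bank2 row2 -> MISS (open row2); precharges=0
Acc 3: bank0 row1 -> MISS (open row1); precharges=1
Acc 4: bank0 row4 -> MISS (open row4); precharges=2
Acc 5: bank2 row0 -> MISS (open row0); precharges=3
Acc 6: bank2 row4 -> MISS (open row4); precharges=4
Acc 7: bank2 row2 -> MISS (open row2); precharges=5
Acc 8: bank2 row4 -> MISS (open row4); precharges=6
Acc 9: bank0 row1 -> MISS (open row1); precharges=7
Acc 10: bank2 row2 -> MISS (open row2); precharges=8
Acc 11: bank1 row0 -> MISS (open row0); precharges=8
Acc 12: bank1 row1 -> MISS (open row1); precharges=9
Acc 13: bank1 row4 -> MISS (open row4); precharges=10

Answer: M M M M M M M M M M M M M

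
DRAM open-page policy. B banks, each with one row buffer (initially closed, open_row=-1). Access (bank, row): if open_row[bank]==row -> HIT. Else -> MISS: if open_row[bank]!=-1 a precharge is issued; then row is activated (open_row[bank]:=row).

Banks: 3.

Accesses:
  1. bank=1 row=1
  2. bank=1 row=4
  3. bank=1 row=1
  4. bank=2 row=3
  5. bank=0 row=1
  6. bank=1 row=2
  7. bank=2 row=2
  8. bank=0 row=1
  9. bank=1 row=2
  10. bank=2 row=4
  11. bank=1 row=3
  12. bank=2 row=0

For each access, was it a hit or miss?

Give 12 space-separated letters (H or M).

Acc 1: bank1 row1 -> MISS (open row1); precharges=0
Acc 2: bank1 row4 -> MISS (open row4); precharges=1
Acc 3: bank1 row1 -> MISS (open row1); precharges=2
Acc 4: bank2 row3 -> MISS (open row3); precharges=2
Acc 5: bank0 row1 -> MISS (open row1); precharges=2
Acc 6: bank1 row2 -> MISS (open row2); precharges=3
Acc 7: bank2 row2 -> MISS (open row2); precharges=4
Acc 8: bank0 row1 -> HIT
Acc 9: bank1 row2 -> HIT
Acc 10: bank2 row4 -> MISS (open row4); precharges=5
Acc 11: bank1 row3 -> MISS (open row3); precharges=6
Acc 12: bank2 row0 -> MISS (open row0); precharges=7

Answer: M M M M M M M H H M M M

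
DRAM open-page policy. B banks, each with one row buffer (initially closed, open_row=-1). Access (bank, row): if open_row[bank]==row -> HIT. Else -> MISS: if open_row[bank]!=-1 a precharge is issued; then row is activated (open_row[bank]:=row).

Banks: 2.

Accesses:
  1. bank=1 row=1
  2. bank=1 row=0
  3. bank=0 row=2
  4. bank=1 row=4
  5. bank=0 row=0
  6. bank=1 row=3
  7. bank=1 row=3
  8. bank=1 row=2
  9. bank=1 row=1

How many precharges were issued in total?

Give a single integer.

Acc 1: bank1 row1 -> MISS (open row1); precharges=0
Acc 2: bank1 row0 -> MISS (open row0); precharges=1
Acc 3: bank0 row2 -> MISS (open row2); precharges=1
Acc 4: bank1 row4 -> MISS (open row4); precharges=2
Acc 5: bank0 row0 -> MISS (open row0); precharges=3
Acc 6: bank1 row3 -> MISS (open row3); precharges=4
Acc 7: bank1 row3 -> HIT
Acc 8: bank1 row2 -> MISS (open row2); precharges=5
Acc 9: bank1 row1 -> MISS (open row1); precharges=6

Answer: 6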